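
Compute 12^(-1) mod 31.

Step 1: We need x such that 12 * x = 1 (mod 31).
Step 2: Using the extended Euclidean algorithm or trial:
  12 * 13 = 156 = 5 * 31 + 1.
Step 3: Since 156 mod 31 = 1, the inverse is x = 13.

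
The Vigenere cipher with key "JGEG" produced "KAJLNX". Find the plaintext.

Step 1: Extend key: JGEGJG
Step 2: Decrypt each letter (c - k) mod 26:
  K(10) - J(9) = (10-9) mod 26 = 1 = B
  A(0) - G(6) = (0-6) mod 26 = 20 = U
  J(9) - E(4) = (9-4) mod 26 = 5 = F
  L(11) - G(6) = (11-6) mod 26 = 5 = F
  N(13) - J(9) = (13-9) mod 26 = 4 = E
  X(23) - G(6) = (23-6) mod 26 = 17 = R
Plaintext: BUFFER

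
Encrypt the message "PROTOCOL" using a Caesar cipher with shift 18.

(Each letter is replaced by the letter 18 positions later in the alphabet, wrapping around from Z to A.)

Step 1: For each letter, shift forward by 18 positions (mod 26).
  P (position 15) -> position (15+18) mod 26 = 7 -> H
  R (position 17) -> position (17+18) mod 26 = 9 -> J
  O (position 14) -> position (14+18) mod 26 = 6 -> G
  T (position 19) -> position (19+18) mod 26 = 11 -> L
  O (position 14) -> position (14+18) mod 26 = 6 -> G
  C (position 2) -> position (2+18) mod 26 = 20 -> U
  O (position 14) -> position (14+18) mod 26 = 6 -> G
  L (position 11) -> position (11+18) mod 26 = 3 -> D
Result: HJGLGUGD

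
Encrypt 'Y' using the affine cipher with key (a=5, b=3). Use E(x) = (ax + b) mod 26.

Step 1: Convert 'Y' to number: x = 24.
Step 2: E(24) = (5 * 24 + 3) mod 26 = 123 mod 26 = 19.
Step 3: Convert 19 back to letter: T.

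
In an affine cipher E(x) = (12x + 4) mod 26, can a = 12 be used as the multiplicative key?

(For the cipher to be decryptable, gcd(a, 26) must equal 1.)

Step 1: Compute gcd(12, 26).
Step 2: gcd(12, 26) = 2.
Since gcd = 2 != 1, 12 shares a common factor with 26, so it cannot be used.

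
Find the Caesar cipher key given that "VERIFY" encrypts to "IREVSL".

Step 1: Compare first letters: V (position 21) -> I (position 8).
Step 2: Shift = (8 - 21) mod 26 = 13.
The shift value is 13.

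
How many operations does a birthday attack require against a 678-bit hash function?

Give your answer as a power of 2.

Step 1: The birthday paradox gives collision probability ~50% after sqrt(2^n) = 2^(n/2) hashes.
Step 2: For 678-bit output: 2^(678/2) = 2^339.
Step 3: Approximately 2^339 hash computations needed.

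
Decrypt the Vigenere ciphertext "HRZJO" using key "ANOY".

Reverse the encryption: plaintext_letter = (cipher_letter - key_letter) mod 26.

Step 1: Extend key: ANOYA
Step 2: Decrypt each letter (c - k) mod 26:
  H(7) - A(0) = (7-0) mod 26 = 7 = H
  R(17) - N(13) = (17-13) mod 26 = 4 = E
  Z(25) - O(14) = (25-14) mod 26 = 11 = L
  J(9) - Y(24) = (9-24) mod 26 = 11 = L
  O(14) - A(0) = (14-0) mod 26 = 14 = O
Plaintext: HELLO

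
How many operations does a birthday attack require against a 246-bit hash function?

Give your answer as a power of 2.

Step 1: The birthday paradox gives collision probability ~50% after sqrt(2^n) = 2^(n/2) hashes.
Step 2: For 246-bit output: 2^(246/2) = 2^123.
Step 3: Approximately 2^123 hash computations needed.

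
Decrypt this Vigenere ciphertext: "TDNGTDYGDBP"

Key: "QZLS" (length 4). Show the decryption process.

Step 1: Key 'QZLS' has length 4. Extended key: QZLSQZLSQZL
Step 2: Decrypt each position:
  T(19) - Q(16) = 3 = D
  D(3) - Z(25) = 4 = E
  N(13) - L(11) = 2 = C
  G(6) - S(18) = 14 = O
  T(19) - Q(16) = 3 = D
  D(3) - Z(25) = 4 = E
  Y(24) - L(11) = 13 = N
  G(6) - S(18) = 14 = O
  D(3) - Q(16) = 13 = N
  B(1) - Z(25) = 2 = C
  P(15) - L(11) = 4 = E
Plaintext: DECODENONCE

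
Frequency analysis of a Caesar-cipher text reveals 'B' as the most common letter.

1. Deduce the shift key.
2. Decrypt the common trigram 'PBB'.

Step 1: In English, 'E' is the most frequent letter (12.7%).
Step 2: The most frequent ciphertext letter is 'B' (position 1).
Step 3: Shift = (1 - 4) mod 26 = 23.
Step 4: Decrypt 'PBB' by shifting back 23:
  P -> S
  B -> E
  B -> E
Step 5: 'PBB' decrypts to 'SEE'.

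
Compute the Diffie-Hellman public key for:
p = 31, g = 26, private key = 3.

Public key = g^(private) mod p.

Step 1: A = g^a mod p = 26^3 mod 31.
  26^1 mod 31 = 26
  26^2 mod 31 = (26 * 26) mod 31 = 25
  26^3 mod 31 = (25 * 26) mod 31 = 30
Result: A = 30.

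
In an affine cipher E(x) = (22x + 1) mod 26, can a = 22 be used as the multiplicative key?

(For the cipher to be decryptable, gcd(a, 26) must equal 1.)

Step 1: Compute gcd(22, 26).
Step 2: gcd(22, 26) = 2.
Since gcd = 2 != 1, 22 shares a common factor with 26, so it cannot be used.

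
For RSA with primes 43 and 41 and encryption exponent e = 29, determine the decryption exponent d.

Step 1: n = 43 * 41 = 1763.
Step 2: phi(n) = 42 * 40 = 1680.
Step 3: Find d such that 29 * d = 1 (mod 1680).
Step 4: d = 29^(-1) mod 1680 = 869.
Verification: 29 * 869 = 25201 = 15 * 1680 + 1.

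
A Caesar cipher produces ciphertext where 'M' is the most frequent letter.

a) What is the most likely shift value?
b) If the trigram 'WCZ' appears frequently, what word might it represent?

Step 1: In English, 'E' is the most frequent letter (12.7%).
Step 2: The most frequent ciphertext letter is 'M' (position 12).
Step 3: Shift = (12 - 4) mod 26 = 8.
Step 4: Decrypt 'WCZ' by shifting back 8:
  W -> O
  C -> U
  Z -> R
Step 5: 'WCZ' decrypts to 'OUR'.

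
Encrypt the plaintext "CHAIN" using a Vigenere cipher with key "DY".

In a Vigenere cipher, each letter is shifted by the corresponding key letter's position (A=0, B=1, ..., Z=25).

Step 1: Repeat key to match plaintext length:
  Plaintext: CHAIN
  Key:       DYDYD
Step 2: Encrypt each letter:
  C(2) + D(3) = (2+3) mod 26 = 5 = F
  H(7) + Y(24) = (7+24) mod 26 = 5 = F
  A(0) + D(3) = (0+3) mod 26 = 3 = D
  I(8) + Y(24) = (8+24) mod 26 = 6 = G
  N(13) + D(3) = (13+3) mod 26 = 16 = Q
Ciphertext: FFDGQ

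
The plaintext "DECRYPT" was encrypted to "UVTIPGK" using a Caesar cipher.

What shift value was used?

Step 1: Compare first letters: D (position 3) -> U (position 20).
Step 2: Shift = (20 - 3) mod 26 = 17.
The shift value is 17.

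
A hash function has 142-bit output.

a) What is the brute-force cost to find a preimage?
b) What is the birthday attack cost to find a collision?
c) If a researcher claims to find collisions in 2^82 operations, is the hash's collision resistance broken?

Step 1: Preimage resistance requires brute-force of 2^142 operations.
Step 2: Collision resistance (birthday bound) = 2^(142/2) = 2^71.
Step 3: The claimed attack costs 2^82 operations.
Step 4: Since 2^82 >= 2^71, the claimed attack is no faster than the generic birthday attack, so this does not break collision resistance.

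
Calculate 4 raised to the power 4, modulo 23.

Step 1: Compute 4^4 mod 23 step by step, reducing modulo 23 at each step.
  4^1 mod 23 = 4
  4^2 mod 23 = (4 * 4) mod 23 = 16
  4^3 mod 23 = (16 * 4) mod 23 = 18
  4^4 mod 23 = (18 * 4) mod 23 = 3
Step 2: Result = 3.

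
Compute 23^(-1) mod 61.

Step 1: We need x such that 23 * x = 1 (mod 61).
Step 2: Using the extended Euclidean algorithm or trial:
  23 * 8 = 184 = 3 * 61 + 1.
Step 3: Since 184 mod 61 = 1, the inverse is x = 8.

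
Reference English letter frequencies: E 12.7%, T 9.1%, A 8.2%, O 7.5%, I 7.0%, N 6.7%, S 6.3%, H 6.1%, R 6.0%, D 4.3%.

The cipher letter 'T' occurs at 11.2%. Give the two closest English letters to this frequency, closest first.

Step 1: Observed frequency of 'T' is 11.2%.
Step 2: Compute distances to each reference frequency and sort:
  E (12.7%): difference = 1.5% <-- BEST
  T (9.1%): difference = 2.1% <-- RUNNER-UP
  A (8.2%): difference = 3.0%
  O (7.5%): difference = 3.7%
  I (7.0%): difference = 4.2%
Step 3: Most likely is 'E' (12.7%, diff 1.5%); second most likely is 'T' (9.1%, diff 2.1%).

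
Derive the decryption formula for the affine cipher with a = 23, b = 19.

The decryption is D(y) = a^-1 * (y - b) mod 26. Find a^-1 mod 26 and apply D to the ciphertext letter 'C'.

Step 1: Find a^-1, the modular inverse of 23 mod 26.
Step 2: We need 23 * a^-1 = 1 (mod 26).
Step 3: 23 * 17 = 391 = 15 * 26 + 1, so a^-1 = 17.
Step 4: D(y) = 17(y - 19) mod 26.
Step 5: Apply to 'C' (y = 2): D(2) = 17 * (2 - 19) mod 26 = 17 * -17 mod 26 = 23 -> 'X'.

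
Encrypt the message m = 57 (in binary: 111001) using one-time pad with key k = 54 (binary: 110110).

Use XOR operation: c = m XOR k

Step 1: Write out the XOR operation bit by bit:
  Message: 111001
  Key:     110110
  XOR:     001111
Step 2: Convert to decimal: 001111 = 15.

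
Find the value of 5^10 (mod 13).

Step 1: Compute 5^10 mod 13 step by step, reducing modulo 13 at each step.
  5^1 mod 13 = 5
  5^2 mod 13 = (5 * 5) mod 13 = 12
  5^3 mod 13 = (12 * 5) mod 13 = 8
  5^4 mod 13 = (8 * 5) mod 13 = 1
  5^5 mod 13 = (1 * 5) mod 13 = 5
  5^6 mod 13 = (5 * 5) mod 13 = 12
  5^7 mod 13 = (12 * 5) mod 13 = 8
  5^8 mod 13 = (8 * 5) mod 13 = 1
  5^9 mod 13 = (1 * 5) mod 13 = 5
  5^10 mod 13 = (5 * 5) mod 13 = 12
Step 2: Result = 12.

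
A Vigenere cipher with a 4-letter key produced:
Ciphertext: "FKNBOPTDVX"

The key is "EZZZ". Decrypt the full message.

Step 1: Key 'EZZZ' has length 4. Extended key: EZZZEZZZEZ
Step 2: Decrypt each position:
  F(5) - E(4) = 1 = B
  K(10) - Z(25) = 11 = L
  N(13) - Z(25) = 14 = O
  B(1) - Z(25) = 2 = C
  O(14) - E(4) = 10 = K
  P(15) - Z(25) = 16 = Q
  T(19) - Z(25) = 20 = U
  D(3) - Z(25) = 4 = E
  V(21) - E(4) = 17 = R
  X(23) - Z(25) = 24 = Y
Plaintext: BLOCKQUERY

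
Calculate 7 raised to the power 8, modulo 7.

Step 1: Compute 7^8 mod 7 step by step, reducing modulo 7 at each step.
  7^1 mod 7 = 0
  7^2 mod 7 = (0 * 7) mod 7 = 0
  7^3 mod 7 = (0 * 7) mod 7 = 0
  7^4 mod 7 = (0 * 7) mod 7 = 0
  7^5 mod 7 = (0 * 7) mod 7 = 0
  7^6 mod 7 = (0 * 7) mod 7 = 0
  7^7 mod 7 = (0 * 7) mod 7 = 0
  7^8 mod 7 = (0 * 7) mod 7 = 0
Step 2: Result = 0.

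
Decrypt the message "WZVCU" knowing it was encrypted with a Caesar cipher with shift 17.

Step 1: Reverse the shift by subtracting 17 from each letter position.
  W (position 22) -> position (22-17) mod 26 = 5 -> F
  Z (position 25) -> position (25-17) mod 26 = 8 -> I
  V (position 21) -> position (21-17) mod 26 = 4 -> E
  C (position 2) -> position (2-17) mod 26 = 11 -> L
  U (position 20) -> position (20-17) mod 26 = 3 -> D
Decrypted message: FIELD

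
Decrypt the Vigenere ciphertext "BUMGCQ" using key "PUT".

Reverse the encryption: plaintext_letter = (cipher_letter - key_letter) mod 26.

Step 1: Extend key: PUTPUT
Step 2: Decrypt each letter (c - k) mod 26:
  B(1) - P(15) = (1-15) mod 26 = 12 = M
  U(20) - U(20) = (20-20) mod 26 = 0 = A
  M(12) - T(19) = (12-19) mod 26 = 19 = T
  G(6) - P(15) = (6-15) mod 26 = 17 = R
  C(2) - U(20) = (2-20) mod 26 = 8 = I
  Q(16) - T(19) = (16-19) mod 26 = 23 = X
Plaintext: MATRIX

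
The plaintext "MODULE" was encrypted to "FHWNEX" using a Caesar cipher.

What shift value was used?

Step 1: Compare first letters: M (position 12) -> F (position 5).
Step 2: Shift = (5 - 12) mod 26 = 19.
The shift value is 19.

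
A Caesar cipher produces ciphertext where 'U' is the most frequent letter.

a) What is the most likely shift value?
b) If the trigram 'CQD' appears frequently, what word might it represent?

Step 1: In English, 'E' is the most frequent letter (12.7%).
Step 2: The most frequent ciphertext letter is 'U' (position 20).
Step 3: Shift = (20 - 4) mod 26 = 16.
Step 4: Decrypt 'CQD' by shifting back 16:
  C -> M
  Q -> A
  D -> N
Step 5: 'CQD' decrypts to 'MAN'.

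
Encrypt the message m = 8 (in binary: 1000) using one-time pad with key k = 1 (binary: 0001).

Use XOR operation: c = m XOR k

Step 1: Write out the XOR operation bit by bit:
  Message: 1000
  Key:     0001
  XOR:     1001
Step 2: Convert to decimal: 1001 = 9.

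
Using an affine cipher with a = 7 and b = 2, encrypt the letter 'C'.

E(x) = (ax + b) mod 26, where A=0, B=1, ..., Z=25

Step 1: Convert 'C' to number: x = 2.
Step 2: E(2) = (7 * 2 + 2) mod 26 = 16 mod 26 = 16.
Step 3: Convert 16 back to letter: Q.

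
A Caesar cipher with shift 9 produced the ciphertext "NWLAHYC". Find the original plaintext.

Step 1: Reverse the shift by subtracting 9 from each letter position.
  N (position 13) -> position (13-9) mod 26 = 4 -> E
  W (position 22) -> position (22-9) mod 26 = 13 -> N
  L (position 11) -> position (11-9) mod 26 = 2 -> C
  A (position 0) -> position (0-9) mod 26 = 17 -> R
  H (position 7) -> position (7-9) mod 26 = 24 -> Y
  Y (position 24) -> position (24-9) mod 26 = 15 -> P
  C (position 2) -> position (2-9) mod 26 = 19 -> T
Decrypted message: ENCRYPT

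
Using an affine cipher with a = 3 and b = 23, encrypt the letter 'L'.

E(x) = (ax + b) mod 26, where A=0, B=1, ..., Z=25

Step 1: Convert 'L' to number: x = 11.
Step 2: E(11) = (3 * 11 + 23) mod 26 = 56 mod 26 = 4.
Step 3: Convert 4 back to letter: E.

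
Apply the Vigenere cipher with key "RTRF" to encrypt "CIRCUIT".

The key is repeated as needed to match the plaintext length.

Step 1: Repeat key to match plaintext length:
  Plaintext: CIRCUIT
  Key:       RTRFRTR
Step 2: Encrypt each letter:
  C(2) + R(17) = (2+17) mod 26 = 19 = T
  I(8) + T(19) = (8+19) mod 26 = 1 = B
  R(17) + R(17) = (17+17) mod 26 = 8 = I
  C(2) + F(5) = (2+5) mod 26 = 7 = H
  U(20) + R(17) = (20+17) mod 26 = 11 = L
  I(8) + T(19) = (8+19) mod 26 = 1 = B
  T(19) + R(17) = (19+17) mod 26 = 10 = K
Ciphertext: TBIHLBK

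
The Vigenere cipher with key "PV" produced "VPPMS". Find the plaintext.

Step 1: Extend key: PVPVP
Step 2: Decrypt each letter (c - k) mod 26:
  V(21) - P(15) = (21-15) mod 26 = 6 = G
  P(15) - V(21) = (15-21) mod 26 = 20 = U
  P(15) - P(15) = (15-15) mod 26 = 0 = A
  M(12) - V(21) = (12-21) mod 26 = 17 = R
  S(18) - P(15) = (18-15) mod 26 = 3 = D
Plaintext: GUARD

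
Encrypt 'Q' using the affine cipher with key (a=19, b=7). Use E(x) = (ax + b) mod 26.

Step 1: Convert 'Q' to number: x = 16.
Step 2: E(16) = (19 * 16 + 7) mod 26 = 311 mod 26 = 25.
Step 3: Convert 25 back to letter: Z.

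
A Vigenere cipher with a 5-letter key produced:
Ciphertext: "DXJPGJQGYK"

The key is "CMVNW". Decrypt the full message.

Step 1: Key 'CMVNW' has length 5. Extended key: CMVNWCMVNW
Step 2: Decrypt each position:
  D(3) - C(2) = 1 = B
  X(23) - M(12) = 11 = L
  J(9) - V(21) = 14 = O
  P(15) - N(13) = 2 = C
  G(6) - W(22) = 10 = K
  J(9) - C(2) = 7 = H
  Q(16) - M(12) = 4 = E
  G(6) - V(21) = 11 = L
  Y(24) - N(13) = 11 = L
  K(10) - W(22) = 14 = O
Plaintext: BLOCKHELLO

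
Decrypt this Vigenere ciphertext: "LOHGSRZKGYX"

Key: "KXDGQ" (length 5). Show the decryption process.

Step 1: Key 'KXDGQ' has length 5. Extended key: KXDGQKXDGQK
Step 2: Decrypt each position:
  L(11) - K(10) = 1 = B
  O(14) - X(23) = 17 = R
  H(7) - D(3) = 4 = E
  G(6) - G(6) = 0 = A
  S(18) - Q(16) = 2 = C
  R(17) - K(10) = 7 = H
  Z(25) - X(23) = 2 = C
  K(10) - D(3) = 7 = H
  G(6) - G(6) = 0 = A
  Y(24) - Q(16) = 8 = I
  X(23) - K(10) = 13 = N
Plaintext: BREACHCHAIN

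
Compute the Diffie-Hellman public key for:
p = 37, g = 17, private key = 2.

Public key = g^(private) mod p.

Step 1: A = g^a mod p = 17^2 mod 37.
  17^1 mod 37 = 17
  17^2 mod 37 = (17 * 17) mod 37 = 30
Result: A = 30.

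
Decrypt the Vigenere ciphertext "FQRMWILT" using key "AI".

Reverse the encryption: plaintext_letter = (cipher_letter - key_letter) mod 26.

Step 1: Extend key: AIAIAIAI
Step 2: Decrypt each letter (c - k) mod 26:
  F(5) - A(0) = (5-0) mod 26 = 5 = F
  Q(16) - I(8) = (16-8) mod 26 = 8 = I
  R(17) - A(0) = (17-0) mod 26 = 17 = R
  M(12) - I(8) = (12-8) mod 26 = 4 = E
  W(22) - A(0) = (22-0) mod 26 = 22 = W
  I(8) - I(8) = (8-8) mod 26 = 0 = A
  L(11) - A(0) = (11-0) mod 26 = 11 = L
  T(19) - I(8) = (19-8) mod 26 = 11 = L
Plaintext: FIREWALL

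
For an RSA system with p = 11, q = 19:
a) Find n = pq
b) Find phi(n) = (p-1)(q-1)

Step 1: n = p * q = 11 * 19 = 209.
Step 2: phi(n) = (p-1)(q-1) = 10 * 18 = 180.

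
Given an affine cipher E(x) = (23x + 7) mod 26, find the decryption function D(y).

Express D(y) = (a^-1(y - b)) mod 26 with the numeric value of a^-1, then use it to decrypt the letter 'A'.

Step 1: Find a^-1, the modular inverse of 23 mod 26.
Step 2: We need 23 * a^-1 = 1 (mod 26).
Step 3: 23 * 17 = 391 = 15 * 26 + 1, so a^-1 = 17.
Step 4: D(y) = 17(y - 7) mod 26.
Step 5: Apply to 'A' (y = 0): D(0) = 17 * (0 - 7) mod 26 = 17 * -7 mod 26 = 11 -> 'L'.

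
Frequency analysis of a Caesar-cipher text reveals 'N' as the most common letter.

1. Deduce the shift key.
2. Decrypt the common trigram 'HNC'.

Step 1: In English, 'E' is the most frequent letter (12.7%).
Step 2: The most frequent ciphertext letter is 'N' (position 13).
Step 3: Shift = (13 - 4) mod 26 = 9.
Step 4: Decrypt 'HNC' by shifting back 9:
  H -> Y
  N -> E
  C -> T
Step 5: 'HNC' decrypts to 'YET'.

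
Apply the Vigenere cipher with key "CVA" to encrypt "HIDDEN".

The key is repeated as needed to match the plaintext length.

Step 1: Repeat key to match plaintext length:
  Plaintext: HIDDEN
  Key:       CVACVA
Step 2: Encrypt each letter:
  H(7) + C(2) = (7+2) mod 26 = 9 = J
  I(8) + V(21) = (8+21) mod 26 = 3 = D
  D(3) + A(0) = (3+0) mod 26 = 3 = D
  D(3) + C(2) = (3+2) mod 26 = 5 = F
  E(4) + V(21) = (4+21) mod 26 = 25 = Z
  N(13) + A(0) = (13+0) mod 26 = 13 = N
Ciphertext: JDDFZN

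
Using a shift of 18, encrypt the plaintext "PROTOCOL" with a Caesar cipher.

Step 1: For each letter, shift forward by 18 positions (mod 26).
  P (position 15) -> position (15+18) mod 26 = 7 -> H
  R (position 17) -> position (17+18) mod 26 = 9 -> J
  O (position 14) -> position (14+18) mod 26 = 6 -> G
  T (position 19) -> position (19+18) mod 26 = 11 -> L
  O (position 14) -> position (14+18) mod 26 = 6 -> G
  C (position 2) -> position (2+18) mod 26 = 20 -> U
  O (position 14) -> position (14+18) mod 26 = 6 -> G
  L (position 11) -> position (11+18) mod 26 = 3 -> D
Result: HJGLGUGD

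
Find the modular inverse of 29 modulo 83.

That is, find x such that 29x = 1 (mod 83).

Step 1: We need x such that 29 * x = 1 (mod 83).
Step 2: Using the extended Euclidean algorithm or trial:
  29 * 63 = 1827 = 22 * 83 + 1.
Step 3: Since 1827 mod 83 = 1, the inverse is x = 63.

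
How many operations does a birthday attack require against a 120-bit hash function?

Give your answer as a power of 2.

Step 1: The birthday paradox gives collision probability ~50% after sqrt(2^n) = 2^(n/2) hashes.
Step 2: For 120-bit output: 2^(120/2) = 2^60.
Step 3: Approximately 2^60 hash computations needed.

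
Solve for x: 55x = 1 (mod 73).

Step 1: We need x such that 55 * x = 1 (mod 73).
Step 2: Using the extended Euclidean algorithm or trial:
  55 * 4 = 220 = 3 * 73 + 1.
Step 3: Since 220 mod 73 = 1, the inverse is x = 4.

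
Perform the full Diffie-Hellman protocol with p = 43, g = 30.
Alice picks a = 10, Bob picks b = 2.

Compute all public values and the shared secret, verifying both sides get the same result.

Step 1: A = g^a mod p = 30^10 mod 43 = 15.
Step 2: B = g^b mod p = 30^2 mod 43 = 40.
Step 3: Alice computes s = B^a mod p = 40^10 mod 43 = 10.
Step 4: Bob computes s = A^b mod p = 15^2 mod 43 = 10.
Both sides agree: shared secret = 10.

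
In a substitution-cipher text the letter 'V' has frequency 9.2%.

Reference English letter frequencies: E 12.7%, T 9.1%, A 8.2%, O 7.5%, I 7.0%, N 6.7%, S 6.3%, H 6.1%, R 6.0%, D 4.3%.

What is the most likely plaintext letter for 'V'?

Step 1: The observed frequency is 9.2%.
Step 2: Compare with English frequencies:
  E: 12.7% (difference: 3.5%)
  T: 9.1% (difference: 0.1%) <-- closest
  A: 8.2% (difference: 1.0%)
  O: 7.5% (difference: 1.7%)
  I: 7.0% (difference: 2.2%)
  N: 6.7% (difference: 2.5%)
  S: 6.3% (difference: 2.9%)
  H: 6.1% (difference: 3.1%)
  R: 6.0% (difference: 3.2%)
  D: 4.3% (difference: 4.9%)
Step 3: 'V' most likely represents 'T' (frequency 9.1%).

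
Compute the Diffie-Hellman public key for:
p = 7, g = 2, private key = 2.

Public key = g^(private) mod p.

Step 1: A = g^a mod p = 2^2 mod 7.
  2^1 mod 7 = 2
  2^2 mod 7 = (2 * 2) mod 7 = 4
Result: A = 4.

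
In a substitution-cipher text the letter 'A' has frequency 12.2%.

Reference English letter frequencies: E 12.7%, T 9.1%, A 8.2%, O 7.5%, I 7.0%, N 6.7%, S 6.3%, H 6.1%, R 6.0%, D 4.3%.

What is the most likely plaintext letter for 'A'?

Step 1: The observed frequency is 12.2%.
Step 2: Compare with English frequencies:
  E: 12.7% (difference: 0.5%) <-- closest
  T: 9.1% (difference: 3.1%)
  A: 8.2% (difference: 4.0%)
  O: 7.5% (difference: 4.7%)
  I: 7.0% (difference: 5.2%)
  N: 6.7% (difference: 5.5%)
  S: 6.3% (difference: 5.9%)
  H: 6.1% (difference: 6.1%)
  R: 6.0% (difference: 6.2%)
  D: 4.3% (difference: 7.9%)
Step 3: 'A' most likely represents 'E' (frequency 12.7%).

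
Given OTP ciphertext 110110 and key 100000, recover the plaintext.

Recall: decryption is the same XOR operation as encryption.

Step 1: XOR ciphertext with key:
  Ciphertext: 110110
  Key:        100000
  XOR:        010110
Step 2: Plaintext = 010110 = 22 in decimal.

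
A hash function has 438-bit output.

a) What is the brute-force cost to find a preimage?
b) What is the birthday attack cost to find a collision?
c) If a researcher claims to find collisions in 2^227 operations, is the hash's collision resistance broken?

Step 1: Preimage resistance requires brute-force of 2^438 operations.
Step 2: Collision resistance (birthday bound) = 2^(438/2) = 2^219.
Step 3: The claimed attack costs 2^227 operations.
Step 4: Since 2^227 >= 2^219, the claimed attack is no faster than the generic birthday attack, so this does not break collision resistance.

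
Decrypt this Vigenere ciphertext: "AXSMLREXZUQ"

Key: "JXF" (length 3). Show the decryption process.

Step 1: Key 'JXF' has length 3. Extended key: JXFJXFJXFJX
Step 2: Decrypt each position:
  A(0) - J(9) = 17 = R
  X(23) - X(23) = 0 = A
  S(18) - F(5) = 13 = N
  M(12) - J(9) = 3 = D
  L(11) - X(23) = 14 = O
  R(17) - F(5) = 12 = M
  E(4) - J(9) = 21 = V
  X(23) - X(23) = 0 = A
  Z(25) - F(5) = 20 = U
  U(20) - J(9) = 11 = L
  Q(16) - X(23) = 19 = T
Plaintext: RANDOMVAULT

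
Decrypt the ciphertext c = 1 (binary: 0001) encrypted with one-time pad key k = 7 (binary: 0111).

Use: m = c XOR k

Step 1: XOR ciphertext with key:
  Ciphertext: 0001
  Key:        0111
  XOR:        0110
Step 2: Plaintext = 0110 = 6 in decimal.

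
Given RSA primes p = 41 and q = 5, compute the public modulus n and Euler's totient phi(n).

Step 1: n = p * q = 41 * 5 = 205.
Step 2: phi(n) = (p-1)(q-1) = 40 * 4 = 160.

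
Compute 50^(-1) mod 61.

Step 1: We need x such that 50 * x = 1 (mod 61).
Step 2: Using the extended Euclidean algorithm or trial:
  50 * 11 = 550 = 9 * 61 + 1.
Step 3: Since 550 mod 61 = 1, the inverse is x = 11.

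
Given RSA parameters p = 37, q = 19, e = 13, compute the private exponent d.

Step 1: n = 37 * 19 = 703.
Step 2: phi(n) = 36 * 18 = 648.
Step 3: Find d such that 13 * d = 1 (mod 648).
Step 4: d = 13^(-1) mod 648 = 349.
Verification: 13 * 349 = 4537 = 7 * 648 + 1.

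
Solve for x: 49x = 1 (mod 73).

Step 1: We need x such that 49 * x = 1 (mod 73).
Step 2: Using the extended Euclidean algorithm or trial:
  49 * 3 = 147 = 2 * 73 + 1.
Step 3: Since 147 mod 73 = 1, the inverse is x = 3.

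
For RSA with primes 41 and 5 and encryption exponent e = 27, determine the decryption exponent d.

Step 1: n = 41 * 5 = 205.
Step 2: phi(n) = 40 * 4 = 160.
Step 3: Find d such that 27 * d = 1 (mod 160).
Step 4: d = 27^(-1) mod 160 = 83.
Verification: 27 * 83 = 2241 = 14 * 160 + 1.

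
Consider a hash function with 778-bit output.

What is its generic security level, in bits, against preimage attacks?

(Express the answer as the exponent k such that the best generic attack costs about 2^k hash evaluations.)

Step 1: The hash has a 778-bit output.
Step 2: Preimage resistance means: given a digest h(x), it should be infeasible to find any input that hashes to it.
With a 778-bit output there are 2^778 possible digests, so a generic brute-force preimage search costs about 2^778 evaluations.
Step 3: Security level = 778 bits.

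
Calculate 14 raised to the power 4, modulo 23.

Step 1: Compute 14^4 mod 23 step by step, reducing modulo 23 at each step.
  14^1 mod 23 = 14
  14^2 mod 23 = (14 * 14) mod 23 = 12
  14^3 mod 23 = (12 * 14) mod 23 = 7
  14^4 mod 23 = (7 * 14) mod 23 = 6
Step 2: Result = 6.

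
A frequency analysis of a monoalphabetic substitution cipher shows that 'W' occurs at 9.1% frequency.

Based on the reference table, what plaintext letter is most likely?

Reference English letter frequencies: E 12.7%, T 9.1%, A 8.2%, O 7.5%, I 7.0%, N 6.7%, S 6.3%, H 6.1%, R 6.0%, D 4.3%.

Step 1: The observed frequency is 9.1%.
Step 2: Compare with English frequencies:
  E: 12.7% (difference: 3.6%)
  T: 9.1% (difference: 0.0%) <-- closest
  A: 8.2% (difference: 0.9%)
  O: 7.5% (difference: 1.6%)
  I: 7.0% (difference: 2.1%)
  N: 6.7% (difference: 2.4%)
  S: 6.3% (difference: 2.8%)
  H: 6.1% (difference: 3.0%)
  R: 6.0% (difference: 3.1%)
  D: 4.3% (difference: 4.8%)
Step 3: 'W' most likely represents 'T' (frequency 9.1%).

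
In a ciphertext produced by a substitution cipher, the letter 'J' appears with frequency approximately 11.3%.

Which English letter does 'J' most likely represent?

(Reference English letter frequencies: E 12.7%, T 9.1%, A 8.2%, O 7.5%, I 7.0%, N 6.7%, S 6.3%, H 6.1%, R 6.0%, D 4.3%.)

Step 1: The observed frequency is 11.3%.
Step 2: Compare with English frequencies:
  E: 12.7% (difference: 1.4%) <-- closest
  T: 9.1% (difference: 2.2%)
  A: 8.2% (difference: 3.1%)
  O: 7.5% (difference: 3.8%)
  I: 7.0% (difference: 4.3%)
  N: 6.7% (difference: 4.6%)
  S: 6.3% (difference: 5.0%)
  H: 6.1% (difference: 5.2%)
  R: 6.0% (difference: 5.3%)
  D: 4.3% (difference: 7.0%)
Step 3: 'J' most likely represents 'E' (frequency 12.7%).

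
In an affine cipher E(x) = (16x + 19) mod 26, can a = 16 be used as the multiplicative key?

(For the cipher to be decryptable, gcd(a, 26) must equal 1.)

Step 1: Compute gcd(16, 26).
Step 2: gcd(16, 26) = 2.
Since gcd = 2 != 1, 16 shares a common factor with 26, so it cannot be used.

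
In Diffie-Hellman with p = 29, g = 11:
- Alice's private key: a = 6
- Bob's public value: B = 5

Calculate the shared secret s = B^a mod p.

Step 1: s = B^a mod p = 5^6 mod 29.
  5^1 mod 29 = 5
  5^2 mod 29 = (5 * 5) mod 29 = 25
  5^3 mod 29 = (25 * 5) mod 29 = 9
  5^4 mod 29 = (9 * 5) mod 29 = 16
  5^5 mod 29 = (16 * 5) mod 29 = 22
  5^6 mod 29 = (22 * 5) mod 29 = 23
Result: shared secret = 23.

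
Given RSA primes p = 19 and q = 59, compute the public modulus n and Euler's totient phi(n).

Step 1: n = p * q = 19 * 59 = 1121.
Step 2: phi(n) = (p-1)(q-1) = 18 * 58 = 1044.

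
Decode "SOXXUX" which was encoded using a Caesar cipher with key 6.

Step 1: Reverse the shift by subtracting 6 from each letter position.
  S (position 18) -> position (18-6) mod 26 = 12 -> M
  O (position 14) -> position (14-6) mod 26 = 8 -> I
  X (position 23) -> position (23-6) mod 26 = 17 -> R
  X (position 23) -> position (23-6) mod 26 = 17 -> R
  U (position 20) -> position (20-6) mod 26 = 14 -> O
  X (position 23) -> position (23-6) mod 26 = 17 -> R
Decrypted message: MIRROR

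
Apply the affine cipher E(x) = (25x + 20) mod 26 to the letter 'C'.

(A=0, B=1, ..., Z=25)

Step 1: Convert 'C' to number: x = 2.
Step 2: E(2) = (25 * 2 + 20) mod 26 = 70 mod 26 = 18.
Step 3: Convert 18 back to letter: S.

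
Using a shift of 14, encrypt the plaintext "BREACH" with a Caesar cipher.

Step 1: For each letter, shift forward by 14 positions (mod 26).
  B (position 1) -> position (1+14) mod 26 = 15 -> P
  R (position 17) -> position (17+14) mod 26 = 5 -> F
  E (position 4) -> position (4+14) mod 26 = 18 -> S
  A (position 0) -> position (0+14) mod 26 = 14 -> O
  C (position 2) -> position (2+14) mod 26 = 16 -> Q
  H (position 7) -> position (7+14) mod 26 = 21 -> V
Result: PFSOQV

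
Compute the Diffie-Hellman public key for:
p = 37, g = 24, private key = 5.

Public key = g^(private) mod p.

Step 1: A = g^a mod p = 24^5 mod 37.
  24^1 mod 37 = 24
  24^2 mod 37 = (24 * 24) mod 37 = 21
  24^3 mod 37 = (21 * 24) mod 37 = 23
  24^4 mod 37 = (23 * 24) mod 37 = 34
  24^5 mod 37 = (34 * 24) mod 37 = 2
Result: A = 2.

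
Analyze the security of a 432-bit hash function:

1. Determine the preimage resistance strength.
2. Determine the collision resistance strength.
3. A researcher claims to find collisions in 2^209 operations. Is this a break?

Step 1: Preimage resistance requires brute-force of 2^432 operations.
Step 2: Collision resistance (birthday bound) = 2^(432/2) = 2^216.
Step 3: The claimed attack costs 2^209 operations.
Step 4: Since 2^209 < 2^216, the claimed attack beats the generic birthday bound, so collision resistance is broken.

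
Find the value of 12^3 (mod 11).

Step 1: Compute 12^3 mod 11 step by step, reducing modulo 11 at each step.
  12^1 mod 11 = 1
  12^2 mod 11 = (1 * 12) mod 11 = 1
  12^3 mod 11 = (1 * 12) mod 11 = 1
Step 2: Result = 1.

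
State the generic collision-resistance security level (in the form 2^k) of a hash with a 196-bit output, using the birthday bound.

Step 1: The birthday paradox gives collision probability ~50% after sqrt(2^n) = 2^(n/2) hashes.
Step 2: For 196-bit output: 2^(196/2) = 2^98.
Step 3: Approximately 2^98 hash computations needed.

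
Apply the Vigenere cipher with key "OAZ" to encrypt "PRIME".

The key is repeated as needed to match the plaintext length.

Step 1: Repeat key to match plaintext length:
  Plaintext: PRIME
  Key:       OAZOA
Step 2: Encrypt each letter:
  P(15) + O(14) = (15+14) mod 26 = 3 = D
  R(17) + A(0) = (17+0) mod 26 = 17 = R
  I(8) + Z(25) = (8+25) mod 26 = 7 = H
  M(12) + O(14) = (12+14) mod 26 = 0 = A
  E(4) + A(0) = (4+0) mod 26 = 4 = E
Ciphertext: DRHAE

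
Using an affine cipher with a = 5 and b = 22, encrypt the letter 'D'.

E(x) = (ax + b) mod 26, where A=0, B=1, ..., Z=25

Step 1: Convert 'D' to number: x = 3.
Step 2: E(3) = (5 * 3 + 22) mod 26 = 37 mod 26 = 11.
Step 3: Convert 11 back to letter: L.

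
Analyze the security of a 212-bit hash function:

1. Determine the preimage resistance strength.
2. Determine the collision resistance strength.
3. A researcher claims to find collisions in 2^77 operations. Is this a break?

Step 1: Preimage resistance requires brute-force of 2^212 operations.
Step 2: Collision resistance (birthday bound) = 2^(212/2) = 2^106.
Step 3: The claimed attack costs 2^77 operations.
Step 4: Since 2^77 < 2^106, the claimed attack beats the generic birthday bound, so collision resistance is broken.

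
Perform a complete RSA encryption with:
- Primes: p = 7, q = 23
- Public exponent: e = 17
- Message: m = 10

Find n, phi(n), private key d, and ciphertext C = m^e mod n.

Step 1: n = 7 * 23 = 161.
Step 2: phi(n) = (7-1)(23-1) = 6 * 22 = 132.
Step 3: Find d = 17^(-1) mod 132 = 101.
  Verify: 17 * 101 = 1717 = 1 (mod 132).
Step 4: C = 10^17 mod 161 = 40.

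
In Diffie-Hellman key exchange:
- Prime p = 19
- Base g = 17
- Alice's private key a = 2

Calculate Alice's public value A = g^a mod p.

Step 1: A = g^a mod p = 17^2 mod 19.
  17^1 mod 19 = 17
  17^2 mod 19 = (17 * 17) mod 19 = 4
Result: A = 4.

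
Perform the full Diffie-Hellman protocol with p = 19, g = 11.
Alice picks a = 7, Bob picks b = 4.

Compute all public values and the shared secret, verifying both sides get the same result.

Step 1: A = g^a mod p = 11^7 mod 19 = 11.
Step 2: B = g^b mod p = 11^4 mod 19 = 11.
Step 3: Alice computes s = B^a mod p = 11^7 mod 19 = 11.
Step 4: Bob computes s = A^b mod p = 11^4 mod 19 = 11.
Both sides agree: shared secret = 11.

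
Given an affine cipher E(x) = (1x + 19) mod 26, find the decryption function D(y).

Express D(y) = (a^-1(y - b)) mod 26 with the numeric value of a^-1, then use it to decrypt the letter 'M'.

Step 1: Find a^-1, the modular inverse of 1 mod 26.
Step 2: We need 1 * a^-1 = 1 (mod 26).
Step 3: 1 * 1 = 1 = 0 * 26 + 1, so a^-1 = 1.
Step 4: D(y) = 1(y - 19) mod 26.
Step 5: Apply to 'M' (y = 12): D(12) = 1 * (12 - 19) mod 26 = 1 * -7 mod 26 = 19 -> 'T'.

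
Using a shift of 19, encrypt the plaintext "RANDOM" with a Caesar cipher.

Step 1: For each letter, shift forward by 19 positions (mod 26).
  R (position 17) -> position (17+19) mod 26 = 10 -> K
  A (position 0) -> position (0+19) mod 26 = 19 -> T
  N (position 13) -> position (13+19) mod 26 = 6 -> G
  D (position 3) -> position (3+19) mod 26 = 22 -> W
  O (position 14) -> position (14+19) mod 26 = 7 -> H
  M (position 12) -> position (12+19) mod 26 = 5 -> F
Result: KTGWHF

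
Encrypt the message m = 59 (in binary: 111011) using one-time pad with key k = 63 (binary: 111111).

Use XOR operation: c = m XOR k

Step 1: Write out the XOR operation bit by bit:
  Message: 111011
  Key:     111111
  XOR:     000100
Step 2: Convert to decimal: 000100 = 4.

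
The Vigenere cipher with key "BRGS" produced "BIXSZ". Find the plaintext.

Step 1: Extend key: BRGSB
Step 2: Decrypt each letter (c - k) mod 26:
  B(1) - B(1) = (1-1) mod 26 = 0 = A
  I(8) - R(17) = (8-17) mod 26 = 17 = R
  X(23) - G(6) = (23-6) mod 26 = 17 = R
  S(18) - S(18) = (18-18) mod 26 = 0 = A
  Z(25) - B(1) = (25-1) mod 26 = 24 = Y
Plaintext: ARRAY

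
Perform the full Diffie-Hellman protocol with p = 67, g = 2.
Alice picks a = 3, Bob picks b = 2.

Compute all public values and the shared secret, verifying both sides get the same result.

Step 1: A = g^a mod p = 2^3 mod 67 = 8.
Step 2: B = g^b mod p = 2^2 mod 67 = 4.
Step 3: Alice computes s = B^a mod p = 4^3 mod 67 = 64.
Step 4: Bob computes s = A^b mod p = 8^2 mod 67 = 64.
Both sides agree: shared secret = 64.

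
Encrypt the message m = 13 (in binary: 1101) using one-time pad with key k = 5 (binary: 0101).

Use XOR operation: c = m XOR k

Step 1: Write out the XOR operation bit by bit:
  Message: 1101
  Key:     0101
  XOR:     1000
Step 2: Convert to decimal: 1000 = 8.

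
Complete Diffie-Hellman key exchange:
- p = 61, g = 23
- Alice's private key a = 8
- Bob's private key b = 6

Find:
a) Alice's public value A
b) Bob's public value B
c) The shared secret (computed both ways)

Step 1: A = g^a mod p = 23^8 mod 61 = 58.
Step 2: B = g^b mod p = 23^6 mod 61 = 52.
Step 3: Alice computes s = B^a mod p = 52^8 mod 61 = 58.
Step 4: Bob computes s = A^b mod p = 58^6 mod 61 = 58.
Both sides agree: shared secret = 58.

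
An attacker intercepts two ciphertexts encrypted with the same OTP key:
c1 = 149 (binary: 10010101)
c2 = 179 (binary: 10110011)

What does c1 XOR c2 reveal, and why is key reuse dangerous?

Step 1: c1 XOR c2 = (m1 XOR k) XOR (m2 XOR k).
Step 2: By XOR associativity/commutativity: = m1 XOR m2 XOR k XOR k = m1 XOR m2.
Step 3: 10010101 XOR 10110011 = 00100110 = 38.
Step 4: The key cancels out! An attacker learns m1 XOR m2 = 38, revealing the relationship between plaintexts.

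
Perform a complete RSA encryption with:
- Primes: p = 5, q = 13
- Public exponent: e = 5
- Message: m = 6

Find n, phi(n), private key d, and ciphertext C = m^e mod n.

Step 1: n = 5 * 13 = 65.
Step 2: phi(n) = (5-1)(13-1) = 4 * 12 = 48.
Step 3: Find d = 5^(-1) mod 48 = 29.
  Verify: 5 * 29 = 145 = 1 (mod 48).
Step 4: C = 6^5 mod 65 = 41.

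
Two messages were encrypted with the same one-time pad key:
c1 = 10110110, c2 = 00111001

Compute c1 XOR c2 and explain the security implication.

Step 1: c1 XOR c2 = (m1 XOR k) XOR (m2 XOR k).
Step 2: By XOR associativity/commutativity: = m1 XOR m2 XOR k XOR k = m1 XOR m2.
Step 3: 10110110 XOR 00111001 = 10001111 = 143.
Step 4: The key cancels out! An attacker learns m1 XOR m2 = 143, revealing the relationship between plaintexts.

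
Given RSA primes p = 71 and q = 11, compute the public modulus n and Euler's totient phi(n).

Step 1: n = p * q = 71 * 11 = 781.
Step 2: phi(n) = (p-1)(q-1) = 70 * 10 = 700.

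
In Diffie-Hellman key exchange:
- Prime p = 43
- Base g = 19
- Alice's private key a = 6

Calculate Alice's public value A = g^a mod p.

Step 1: A = g^a mod p = 19^6 mod 43.
  19^1 mod 43 = 19
  19^2 mod 43 = (19 * 19) mod 43 = 17
  19^3 mod 43 = (17 * 19) mod 43 = 22
  19^4 mod 43 = (22 * 19) mod 43 = 31
  19^5 mod 43 = (31 * 19) mod 43 = 30
  19^6 mod 43 = (30 * 19) mod 43 = 11
Result: A = 11.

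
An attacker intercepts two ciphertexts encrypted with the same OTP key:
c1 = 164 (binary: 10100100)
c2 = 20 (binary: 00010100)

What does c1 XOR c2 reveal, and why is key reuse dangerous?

Step 1: c1 XOR c2 = (m1 XOR k) XOR (m2 XOR k).
Step 2: By XOR associativity/commutativity: = m1 XOR m2 XOR k XOR k = m1 XOR m2.
Step 3: 10100100 XOR 00010100 = 10110000 = 176.
Step 4: The key cancels out! An attacker learns m1 XOR m2 = 176, revealing the relationship between plaintexts.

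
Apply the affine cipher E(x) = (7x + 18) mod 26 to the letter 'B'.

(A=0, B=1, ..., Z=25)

Step 1: Convert 'B' to number: x = 1.
Step 2: E(1) = (7 * 1 + 18) mod 26 = 25 mod 26 = 25.
Step 3: Convert 25 back to letter: Z.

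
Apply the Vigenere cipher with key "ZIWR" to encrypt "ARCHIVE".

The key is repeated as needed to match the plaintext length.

Step 1: Repeat key to match plaintext length:
  Plaintext: ARCHIVE
  Key:       ZIWRZIW
Step 2: Encrypt each letter:
  A(0) + Z(25) = (0+25) mod 26 = 25 = Z
  R(17) + I(8) = (17+8) mod 26 = 25 = Z
  C(2) + W(22) = (2+22) mod 26 = 24 = Y
  H(7) + R(17) = (7+17) mod 26 = 24 = Y
  I(8) + Z(25) = (8+25) mod 26 = 7 = H
  V(21) + I(8) = (21+8) mod 26 = 3 = D
  E(4) + W(22) = (4+22) mod 26 = 0 = A
Ciphertext: ZZYYHDA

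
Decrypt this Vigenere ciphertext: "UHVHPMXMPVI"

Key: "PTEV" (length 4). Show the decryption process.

Step 1: Key 'PTEV' has length 4. Extended key: PTEVPTEVPTE
Step 2: Decrypt each position:
  U(20) - P(15) = 5 = F
  H(7) - T(19) = 14 = O
  V(21) - E(4) = 17 = R
  H(7) - V(21) = 12 = M
  P(15) - P(15) = 0 = A
  M(12) - T(19) = 19 = T
  X(23) - E(4) = 19 = T
  M(12) - V(21) = 17 = R
  P(15) - P(15) = 0 = A
  V(21) - T(19) = 2 = C
  I(8) - E(4) = 4 = E
Plaintext: FORMATTRACE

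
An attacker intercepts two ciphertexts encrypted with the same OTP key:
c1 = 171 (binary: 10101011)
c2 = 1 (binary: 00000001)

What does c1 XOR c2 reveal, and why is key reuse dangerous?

Step 1: c1 XOR c2 = (m1 XOR k) XOR (m2 XOR k).
Step 2: By XOR associativity/commutativity: = m1 XOR m2 XOR k XOR k = m1 XOR m2.
Step 3: 10101011 XOR 00000001 = 10101010 = 170.
Step 4: The key cancels out! An attacker learns m1 XOR m2 = 170, revealing the relationship between plaintexts.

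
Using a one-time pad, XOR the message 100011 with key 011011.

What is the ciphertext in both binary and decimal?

Step 1: Write out the XOR operation bit by bit:
  Message: 100011
  Key:     011011
  XOR:     111000
Step 2: Convert to decimal: 111000 = 56.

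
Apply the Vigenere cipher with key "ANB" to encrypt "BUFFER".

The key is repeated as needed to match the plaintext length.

Step 1: Repeat key to match plaintext length:
  Plaintext: BUFFER
  Key:       ANBANB
Step 2: Encrypt each letter:
  B(1) + A(0) = (1+0) mod 26 = 1 = B
  U(20) + N(13) = (20+13) mod 26 = 7 = H
  F(5) + B(1) = (5+1) mod 26 = 6 = G
  F(5) + A(0) = (5+0) mod 26 = 5 = F
  E(4) + N(13) = (4+13) mod 26 = 17 = R
  R(17) + B(1) = (17+1) mod 26 = 18 = S
Ciphertext: BHGFRS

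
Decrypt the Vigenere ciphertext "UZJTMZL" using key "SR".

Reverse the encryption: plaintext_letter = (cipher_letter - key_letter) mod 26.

Step 1: Extend key: SRSRSRS
Step 2: Decrypt each letter (c - k) mod 26:
  U(20) - S(18) = (20-18) mod 26 = 2 = C
  Z(25) - R(17) = (25-17) mod 26 = 8 = I
  J(9) - S(18) = (9-18) mod 26 = 17 = R
  T(19) - R(17) = (19-17) mod 26 = 2 = C
  M(12) - S(18) = (12-18) mod 26 = 20 = U
  Z(25) - R(17) = (25-17) mod 26 = 8 = I
  L(11) - S(18) = (11-18) mod 26 = 19 = T
Plaintext: CIRCUIT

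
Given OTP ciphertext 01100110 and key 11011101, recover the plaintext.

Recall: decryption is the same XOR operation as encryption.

Step 1: XOR ciphertext with key:
  Ciphertext: 01100110
  Key:        11011101
  XOR:        10111011
Step 2: Plaintext = 10111011 = 187 in decimal.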